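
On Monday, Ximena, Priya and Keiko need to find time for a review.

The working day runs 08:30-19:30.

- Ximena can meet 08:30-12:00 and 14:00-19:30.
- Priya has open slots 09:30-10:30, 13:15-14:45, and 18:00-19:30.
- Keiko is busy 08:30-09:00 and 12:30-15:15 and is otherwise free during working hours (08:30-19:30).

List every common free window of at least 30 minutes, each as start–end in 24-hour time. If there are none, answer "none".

Keiko free within 08:30–19:30: 09:00–12:30, 15:15–19:30.
Ximena ∩ Priya: 09:30–10:30, 14:00–14:45, 18:00–19:30.
Ximena ∩ Priya ∩ Keiko: 09:30–10:30, 18:00–19:30.
Windows ≥ 30 min: 09:30–10:30, 18:00–19:30.

09:30–10:30, 18:00–19:30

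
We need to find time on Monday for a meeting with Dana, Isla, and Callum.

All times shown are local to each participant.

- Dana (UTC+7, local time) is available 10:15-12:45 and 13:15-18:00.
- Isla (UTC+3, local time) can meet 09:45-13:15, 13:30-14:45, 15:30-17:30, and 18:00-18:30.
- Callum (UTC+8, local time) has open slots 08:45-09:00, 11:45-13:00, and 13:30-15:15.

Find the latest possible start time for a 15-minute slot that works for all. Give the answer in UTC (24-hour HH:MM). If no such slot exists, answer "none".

Dana → UTC: 03:15–05:45, 06:15–11:00.
Isla → UTC: 06:45–10:15, 10:30–11:45, 12:30–14:30, 15:00–15:30.
Callum → UTC: 00:45–01:00, 03:45–05:00, 05:30–07:15.
Dana ∩ Isla: 06:45–10:15, 10:30–11:00.
Dana ∩ Isla ∩ Callum: 06:45–07:15.
Windows ≥ 15 min: 06:45–07:15.
Latest start in the last window 06:45–07:15 is 07:15 − 15 min = 07:00.

07:00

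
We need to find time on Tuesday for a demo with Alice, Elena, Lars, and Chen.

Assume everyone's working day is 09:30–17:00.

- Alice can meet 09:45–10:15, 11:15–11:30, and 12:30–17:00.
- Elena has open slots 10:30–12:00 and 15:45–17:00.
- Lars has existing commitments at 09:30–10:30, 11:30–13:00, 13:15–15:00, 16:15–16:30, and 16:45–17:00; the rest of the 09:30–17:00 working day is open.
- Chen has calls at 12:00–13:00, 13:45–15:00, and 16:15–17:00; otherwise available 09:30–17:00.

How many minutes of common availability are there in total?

45 minutes

Lars free within 09:30–17:00: 10:30–11:30, 13:00–13:15, 15:00–16:15, 16:30–16:45.
Chen free within 09:30–17:00: 09:30–12:00, 13:00–13:45, 15:00–16:15.
Alice ∩ Elena: 11:15–11:30, 15:45–17:00.
Alice ∩ Elena ∩ Lars: 11:15–11:30, 15:45–16:15, 16:30–16:45.
Alice ∩ Elena ∩ Lars ∩ Chen: 11:15–11:30, 15:45–16:15.
Total common minutes: 15 + 30 = 45.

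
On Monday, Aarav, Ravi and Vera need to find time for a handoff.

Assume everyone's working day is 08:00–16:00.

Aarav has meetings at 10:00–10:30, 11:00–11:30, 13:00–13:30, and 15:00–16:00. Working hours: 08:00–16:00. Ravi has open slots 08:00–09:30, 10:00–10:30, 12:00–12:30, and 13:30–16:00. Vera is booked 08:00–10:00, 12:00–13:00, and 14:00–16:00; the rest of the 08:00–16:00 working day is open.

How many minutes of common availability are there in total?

Aarav free within 08:00–16:00: 08:00–10:00, 10:30–11:00, 11:30–13:00, 13:30–15:00.
Vera free within 08:00–16:00: 10:00–12:00, 13:00–14:00.
Aarav ∩ Ravi: 08:00–09:30, 12:00–12:30, 13:30–15:00.
Aarav ∩ Ravi ∩ Vera: 13:30–14:00.
Total common minutes: 30.

30 minutes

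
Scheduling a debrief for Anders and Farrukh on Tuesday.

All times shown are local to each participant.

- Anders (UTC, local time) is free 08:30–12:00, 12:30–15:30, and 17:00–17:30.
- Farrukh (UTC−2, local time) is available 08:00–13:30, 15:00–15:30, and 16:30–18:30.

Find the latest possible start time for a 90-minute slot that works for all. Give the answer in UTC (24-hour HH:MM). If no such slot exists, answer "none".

14:00

Anders → UTC: 08:30–12:00, 12:30–15:30, 17:00–17:30.
Farrukh → UTC: 10:00–15:30, 17:00–17:30, 18:30–20:30.
Anders ∩ Farrukh: 10:00–12:00, 12:30–15:30, 17:00–17:30.
Windows ≥ 90 min: 10:00–12:00, 12:30–15:30.
Latest start in the last window 12:30–15:30 is 15:30 − 90 min = 14:00.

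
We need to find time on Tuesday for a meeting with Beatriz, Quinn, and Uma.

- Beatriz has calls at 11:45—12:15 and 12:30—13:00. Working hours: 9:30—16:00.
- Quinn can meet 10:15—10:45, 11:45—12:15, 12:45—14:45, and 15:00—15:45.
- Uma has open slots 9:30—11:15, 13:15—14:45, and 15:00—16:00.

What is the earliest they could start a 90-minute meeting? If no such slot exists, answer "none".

13:15

Beatriz free within 09:30–16:00: 09:30–11:45, 12:15–12:30, 13:00–16:00.
Beatriz ∩ Quinn: 10:15–10:45, 13:00–14:45, 15:00–15:45.
Beatriz ∩ Quinn ∩ Uma: 10:15–10:45, 13:15–14:45, 15:00–15:45.
Windows ≥ 90 min: 13:15–14:45.
Earliest such window starts at 13:15.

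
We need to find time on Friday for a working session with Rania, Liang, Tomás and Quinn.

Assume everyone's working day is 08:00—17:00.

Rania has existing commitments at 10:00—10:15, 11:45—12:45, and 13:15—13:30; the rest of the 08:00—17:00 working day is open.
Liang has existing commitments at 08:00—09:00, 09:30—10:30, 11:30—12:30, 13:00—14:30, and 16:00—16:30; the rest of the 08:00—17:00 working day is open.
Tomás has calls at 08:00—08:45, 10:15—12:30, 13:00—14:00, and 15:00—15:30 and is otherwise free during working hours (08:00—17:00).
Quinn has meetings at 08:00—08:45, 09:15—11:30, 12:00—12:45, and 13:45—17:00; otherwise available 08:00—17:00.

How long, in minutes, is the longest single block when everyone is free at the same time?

15 minutes

Rania free within 08:00–17:00: 08:00–10:00, 10:15–11:45, 12:45–13:15, 13:30–17:00.
Liang free within 08:00–17:00: 09:00–09:30, 10:30–11:30, 12:30–13:00, 14:30–16:00, 16:30–17:00.
Tomás free within 08:00–17:00: 08:45–10:15, 12:30–13:00, 14:00–15:00, 15:30–17:00.
Quinn free within 08:00–17:00: 08:45–09:15, 11:30–12:00, 12:45–13:45.
Rania ∩ Liang: 09:00–09:30, 10:30–11:30, 12:45–13:00, 14:30–16:00, 16:30–17:00.
Rania ∩ Liang ∩ Tomás: 09:00–09:30, 12:45–13:00, 14:30–15:00, 15:30–16:00, 16:30–17:00.
Rania ∩ Liang ∩ Tomás ∩ Quinn: 09:00–09:15, 12:45–13:00.
Common window lengths: 15, 15 min; longest is 15.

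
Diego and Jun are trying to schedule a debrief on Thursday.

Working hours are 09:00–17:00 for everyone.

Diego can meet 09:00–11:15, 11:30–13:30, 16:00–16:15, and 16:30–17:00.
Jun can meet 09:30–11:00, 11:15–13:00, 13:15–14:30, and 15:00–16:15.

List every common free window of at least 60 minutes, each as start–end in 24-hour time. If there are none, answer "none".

Diego ∩ Jun: 09:30–11:00, 11:30–13:00, 13:15–13:30, 16:00–16:15.
Windows ≥ 60 min: 09:30–11:00, 11:30–13:00.

09:30–11:00, 11:30–13:00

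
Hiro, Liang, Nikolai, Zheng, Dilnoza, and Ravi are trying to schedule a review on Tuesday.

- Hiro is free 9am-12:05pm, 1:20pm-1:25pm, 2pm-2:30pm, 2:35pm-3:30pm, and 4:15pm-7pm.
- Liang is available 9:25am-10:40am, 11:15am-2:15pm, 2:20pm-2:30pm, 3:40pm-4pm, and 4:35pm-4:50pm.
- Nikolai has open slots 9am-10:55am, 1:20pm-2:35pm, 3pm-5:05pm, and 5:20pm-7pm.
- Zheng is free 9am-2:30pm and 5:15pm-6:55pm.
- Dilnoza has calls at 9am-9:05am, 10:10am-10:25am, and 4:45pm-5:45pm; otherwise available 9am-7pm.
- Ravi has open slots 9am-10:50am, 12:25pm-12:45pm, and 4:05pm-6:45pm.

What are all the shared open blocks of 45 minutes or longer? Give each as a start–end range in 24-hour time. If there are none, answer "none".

Dilnoza free within 09:00–19:00: 09:05–10:10, 10:25–16:45, 17:45–19:00.
Hiro ∩ Liang: 09:25–10:40, 11:15–12:05, 13:20–13:25, 14:00–14:15, 14:20–14:30, 16:35–16:50.
Hiro ∩ Liang ∩ Nikolai: 09:25–10:40, 13:20–13:25, 14:00–14:15, 14:20–14:30, 16:35–16:50.
Hiro ∩ Liang ∩ Nikolai ∩ Zheng: 09:25–10:40, 13:20–13:25, 14:00–14:15, 14:20–14:30.
Hiro ∩ Liang ∩ Nikolai ∩ Zheng ∩ Dilnoza: 09:25–10:10, 10:25–10:40, 13:20–13:25, 14:00–14:15, 14:20–14:30.
Hiro ∩ Liang ∩ Nikolai ∩ Zheng ∩ Dilnoza ∩ Ravi: 09:25–10:10, 10:25–10:40.
Windows ≥ 45 min: 09:25–10:10.

09:25–10:10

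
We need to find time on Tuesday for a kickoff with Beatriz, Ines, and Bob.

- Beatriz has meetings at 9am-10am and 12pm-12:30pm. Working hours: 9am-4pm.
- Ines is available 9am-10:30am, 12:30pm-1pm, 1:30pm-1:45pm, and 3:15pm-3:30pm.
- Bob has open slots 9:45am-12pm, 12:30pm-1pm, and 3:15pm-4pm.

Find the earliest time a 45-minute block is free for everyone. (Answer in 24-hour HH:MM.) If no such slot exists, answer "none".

none

Beatriz free within 09:00–16:00: 10:00–12:00, 12:30–16:00.
Beatriz ∩ Ines: 10:00–10:30, 12:30–13:00, 13:30–13:45, 15:15–15:30.
Beatriz ∩ Ines ∩ Bob: 10:00–10:30, 12:30–13:00, 15:15–15:30.
Windows ≥ 45 min: (none).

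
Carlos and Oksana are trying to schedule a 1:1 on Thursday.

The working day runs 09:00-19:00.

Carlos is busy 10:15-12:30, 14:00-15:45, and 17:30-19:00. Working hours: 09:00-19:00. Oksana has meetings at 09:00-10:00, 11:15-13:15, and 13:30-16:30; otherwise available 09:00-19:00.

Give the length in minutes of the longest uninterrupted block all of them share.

60 minutes

Carlos free within 09:00–19:00: 09:00–10:15, 12:30–14:00, 15:45–17:30.
Oksana free within 09:00–19:00: 10:00–11:15, 13:15–13:30, 16:30–19:00.
Carlos ∩ Oksana: 10:00–10:15, 13:15–13:30, 16:30–17:30.
Common window lengths: 15, 15, 60 min; longest is 60.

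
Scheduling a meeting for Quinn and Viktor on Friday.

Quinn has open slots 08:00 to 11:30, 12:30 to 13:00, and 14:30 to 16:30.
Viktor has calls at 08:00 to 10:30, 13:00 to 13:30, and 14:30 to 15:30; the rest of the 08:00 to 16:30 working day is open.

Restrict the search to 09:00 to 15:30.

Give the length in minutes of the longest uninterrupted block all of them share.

Viktor free within 08:00–16:30: 10:30–13:00, 13:30–14:30, 15:30–16:30.
Quinn ∩ Viktor: 10:30–11:30, 12:30–13:00, 15:30–16:30.
Restricted to 09:00–15:30: 10:30–11:30, 12:30–13:00.
Common window lengths: 60, 30 min; longest is 60.

60 minutes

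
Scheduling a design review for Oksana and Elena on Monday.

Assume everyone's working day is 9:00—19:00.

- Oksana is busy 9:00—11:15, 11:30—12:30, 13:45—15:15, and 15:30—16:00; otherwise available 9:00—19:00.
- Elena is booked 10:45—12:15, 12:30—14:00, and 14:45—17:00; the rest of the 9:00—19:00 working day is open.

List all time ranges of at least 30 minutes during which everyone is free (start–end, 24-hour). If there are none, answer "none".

17:00–19:00

Oksana free within 09:00–19:00: 11:15–11:30, 12:30–13:45, 15:15–15:30, 16:00–19:00.
Elena free within 09:00–19:00: 09:00–10:45, 12:15–12:30, 14:00–14:45, 17:00–19:00.
Oksana ∩ Elena: 17:00–19:00.
Windows ≥ 30 min: 17:00–19:00.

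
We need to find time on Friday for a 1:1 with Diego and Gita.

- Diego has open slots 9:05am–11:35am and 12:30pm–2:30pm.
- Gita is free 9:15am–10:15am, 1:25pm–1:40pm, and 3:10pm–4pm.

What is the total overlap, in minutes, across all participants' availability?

75 minutes

Diego ∩ Gita: 09:15–10:15, 13:25–13:40.
Total common minutes: 60 + 15 = 75.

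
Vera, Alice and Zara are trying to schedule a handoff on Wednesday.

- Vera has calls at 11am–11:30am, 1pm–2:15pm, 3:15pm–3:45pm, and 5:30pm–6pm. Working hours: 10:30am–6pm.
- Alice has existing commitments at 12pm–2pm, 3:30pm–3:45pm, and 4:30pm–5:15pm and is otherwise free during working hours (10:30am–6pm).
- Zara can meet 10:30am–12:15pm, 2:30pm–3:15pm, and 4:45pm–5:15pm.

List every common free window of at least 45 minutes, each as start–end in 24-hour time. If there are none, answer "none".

Vera free within 10:30–18:00: 10:30–11:00, 11:30–13:00, 14:15–15:15, 15:45–17:30.
Alice free within 10:30–18:00: 10:30–12:00, 14:00–15:30, 15:45–16:30, 17:15–18:00.
Vera ∩ Alice: 10:30–11:00, 11:30–12:00, 14:15–15:15, 15:45–16:30, 17:15–17:30.
Vera ∩ Alice ∩ Zara: 10:30–11:00, 11:30–12:00, 14:30–15:15.
Windows ≥ 45 min: 14:30–15:15.

14:30–15:15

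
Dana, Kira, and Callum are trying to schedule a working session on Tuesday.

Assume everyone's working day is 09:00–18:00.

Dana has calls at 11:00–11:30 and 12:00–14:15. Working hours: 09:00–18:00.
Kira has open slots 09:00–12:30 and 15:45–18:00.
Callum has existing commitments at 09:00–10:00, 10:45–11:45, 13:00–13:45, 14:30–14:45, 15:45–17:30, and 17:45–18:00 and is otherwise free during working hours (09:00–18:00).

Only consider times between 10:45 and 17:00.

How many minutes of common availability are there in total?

15 minutes

Dana free within 09:00–18:00: 09:00–11:00, 11:30–12:00, 14:15–18:00.
Callum free within 09:00–18:00: 10:00–10:45, 11:45–13:00, 13:45–14:30, 14:45–15:45, 17:30–17:45.
Dana ∩ Kira: 09:00–11:00, 11:30–12:00, 15:45–18:00.
Dana ∩ Kira ∩ Callum: 10:00–10:45, 11:45–12:00, 17:30–17:45.
Restricted to 10:45–17:00: 11:45–12:00.
Total common minutes: 15.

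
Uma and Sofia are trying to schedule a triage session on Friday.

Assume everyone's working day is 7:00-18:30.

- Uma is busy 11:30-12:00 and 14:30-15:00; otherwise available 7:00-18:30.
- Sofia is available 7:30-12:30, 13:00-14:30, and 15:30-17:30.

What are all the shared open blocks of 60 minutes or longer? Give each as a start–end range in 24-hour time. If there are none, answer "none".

Uma free within 07:00–18:30: 07:00–11:30, 12:00–14:30, 15:00–18:30.
Uma ∩ Sofia: 07:30–11:30, 12:00–12:30, 13:00–14:30, 15:30–17:30.
Windows ≥ 60 min: 07:30–11:30, 13:00–14:30, 15:30–17:30.

07:30–11:30, 13:00–14:30, 15:30–17:30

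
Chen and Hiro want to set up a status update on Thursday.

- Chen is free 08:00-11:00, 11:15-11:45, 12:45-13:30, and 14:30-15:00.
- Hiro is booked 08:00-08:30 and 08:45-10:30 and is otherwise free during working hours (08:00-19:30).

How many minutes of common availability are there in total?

150 minutes

Hiro free within 08:00–19:30: 08:30–08:45, 10:30–19:30.
Chen ∩ Hiro: 08:30–08:45, 10:30–11:00, 11:15–11:45, 12:45–13:30, 14:30–15:00.
Total common minutes: 15 + 30 + 30 + 45 + 30 = 150.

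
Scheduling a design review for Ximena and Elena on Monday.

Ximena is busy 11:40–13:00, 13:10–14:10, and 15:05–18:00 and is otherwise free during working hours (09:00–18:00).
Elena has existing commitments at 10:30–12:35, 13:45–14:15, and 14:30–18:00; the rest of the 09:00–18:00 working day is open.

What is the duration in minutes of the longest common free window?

Ximena free within 09:00–18:00: 09:00–11:40, 13:00–13:10, 14:10–15:05.
Elena free within 09:00–18:00: 09:00–10:30, 12:35–13:45, 14:15–14:30.
Ximena ∩ Elena: 09:00–10:30, 13:00–13:10, 14:15–14:30.
Common window lengths: 90, 10, 15 min; longest is 90.

90 minutes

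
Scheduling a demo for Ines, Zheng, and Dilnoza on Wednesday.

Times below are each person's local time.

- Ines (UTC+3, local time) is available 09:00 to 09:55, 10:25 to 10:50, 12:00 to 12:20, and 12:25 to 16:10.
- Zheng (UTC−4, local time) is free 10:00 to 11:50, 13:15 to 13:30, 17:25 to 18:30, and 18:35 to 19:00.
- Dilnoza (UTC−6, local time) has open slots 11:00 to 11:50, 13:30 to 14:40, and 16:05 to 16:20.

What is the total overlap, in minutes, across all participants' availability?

0 minutes

Ines → UTC: 06:00–06:55, 07:25–07:50, 09:00–09:20, 09:25–13:10.
Zheng → UTC: 14:00–15:50, 17:15–17:30, 21:25–22:30, 22:35–23:00.
Dilnoza → UTC: 17:00–17:50, 19:30–20:40, 22:05–22:20.
Ines ∩ Zheng: (none).
Ines ∩ Zheng ∩ Dilnoza: (none).
Total common minutes: 0.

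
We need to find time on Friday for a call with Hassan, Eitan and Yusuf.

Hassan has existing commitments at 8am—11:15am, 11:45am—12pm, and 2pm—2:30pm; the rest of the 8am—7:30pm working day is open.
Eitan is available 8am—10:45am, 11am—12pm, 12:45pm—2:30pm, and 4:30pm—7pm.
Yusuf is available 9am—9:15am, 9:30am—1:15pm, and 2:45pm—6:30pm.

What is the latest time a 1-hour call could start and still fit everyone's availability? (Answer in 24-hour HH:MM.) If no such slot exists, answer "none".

Hassan free within 08:00–19:30: 11:15–11:45, 12:00–14:00, 14:30–19:30.
Hassan ∩ Eitan: 11:15–11:45, 12:45–14:00, 16:30–19:00.
Hassan ∩ Eitan ∩ Yusuf: 11:15–11:45, 12:45–13:15, 16:30–18:30.
Windows ≥ 60 min: 16:30–18:30.
Latest start in the last window 16:30–18:30 is 18:30 − 60 min = 17:30.

17:30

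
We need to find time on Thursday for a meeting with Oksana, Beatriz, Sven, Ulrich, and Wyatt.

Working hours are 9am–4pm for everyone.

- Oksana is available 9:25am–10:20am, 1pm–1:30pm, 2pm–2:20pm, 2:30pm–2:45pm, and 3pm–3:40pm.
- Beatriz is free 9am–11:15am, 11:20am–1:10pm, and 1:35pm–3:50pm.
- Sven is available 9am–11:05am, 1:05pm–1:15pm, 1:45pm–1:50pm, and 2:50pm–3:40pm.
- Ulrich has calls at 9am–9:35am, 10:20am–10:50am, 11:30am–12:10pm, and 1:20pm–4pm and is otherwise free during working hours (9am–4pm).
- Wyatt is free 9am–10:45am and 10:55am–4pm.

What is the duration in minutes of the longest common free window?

Ulrich free within 09:00–16:00: 09:35–10:20, 10:50–11:30, 12:10–13:20.
Oksana ∩ Beatriz: 09:25–10:20, 13:00–13:10, 14:00–14:20, 14:30–14:45, 15:00–15:40.
Oksana ∩ Beatriz ∩ Sven: 09:25–10:20, 13:05–13:10, 15:00–15:40.
Oksana ∩ Beatriz ∩ Sven ∩ Ulrich: 09:35–10:20, 13:05–13:10.
Oksana ∩ Beatriz ∩ Sven ∩ Ulrich ∩ Wyatt: 09:35–10:20, 13:05–13:10.
Common window lengths: 45, 5 min; longest is 45.

45 minutes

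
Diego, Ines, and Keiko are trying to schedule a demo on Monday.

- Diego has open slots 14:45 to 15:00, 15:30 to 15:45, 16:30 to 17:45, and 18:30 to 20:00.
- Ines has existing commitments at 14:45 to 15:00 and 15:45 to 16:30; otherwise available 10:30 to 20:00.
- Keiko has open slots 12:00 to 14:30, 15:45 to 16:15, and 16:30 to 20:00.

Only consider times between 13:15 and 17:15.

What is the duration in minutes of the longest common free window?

45 minutes

Ines free within 10:30–20:00: 10:30–14:45, 15:00–15:45, 16:30–20:00.
Diego ∩ Ines: 15:30–15:45, 16:30–17:45, 18:30–20:00.
Diego ∩ Ines ∩ Keiko: 16:30–17:45, 18:30–20:00.
Restricted to 13:15–17:15: 16:30–17:15.
Single common window of 45 minutes.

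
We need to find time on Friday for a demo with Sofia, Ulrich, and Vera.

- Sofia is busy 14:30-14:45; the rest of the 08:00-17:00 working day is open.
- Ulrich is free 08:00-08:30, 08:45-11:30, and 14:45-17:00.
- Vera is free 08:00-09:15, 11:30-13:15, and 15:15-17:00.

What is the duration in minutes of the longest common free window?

105 minutes

Sofia free within 08:00–17:00: 08:00–14:30, 14:45–17:00.
Sofia ∩ Ulrich: 08:00–08:30, 08:45–11:30, 14:45–17:00.
Sofia ∩ Ulrich ∩ Vera: 08:00–08:30, 08:45–09:15, 15:15–17:00.
Common window lengths: 30, 30, 105 min; longest is 105.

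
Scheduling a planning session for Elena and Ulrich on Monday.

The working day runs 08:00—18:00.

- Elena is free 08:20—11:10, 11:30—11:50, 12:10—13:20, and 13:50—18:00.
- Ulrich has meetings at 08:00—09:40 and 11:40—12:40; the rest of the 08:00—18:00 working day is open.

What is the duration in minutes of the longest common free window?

Ulrich free within 08:00–18:00: 09:40–11:40, 12:40–18:00.
Elena ∩ Ulrich: 09:40–11:10, 11:30–11:40, 12:40–13:20, 13:50–18:00.
Common window lengths: 90, 10, 40, 250 min; longest is 250.

250 minutes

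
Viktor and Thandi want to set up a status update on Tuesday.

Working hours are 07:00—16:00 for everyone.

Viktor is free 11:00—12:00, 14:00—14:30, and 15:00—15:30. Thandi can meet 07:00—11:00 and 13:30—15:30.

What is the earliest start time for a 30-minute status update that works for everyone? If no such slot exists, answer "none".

Viktor ∩ Thandi: 14:00–14:30, 15:00–15:30.
Windows ≥ 30 min: 14:00–14:30, 15:00–15:30.
Earliest such window starts at 14:00.

14:00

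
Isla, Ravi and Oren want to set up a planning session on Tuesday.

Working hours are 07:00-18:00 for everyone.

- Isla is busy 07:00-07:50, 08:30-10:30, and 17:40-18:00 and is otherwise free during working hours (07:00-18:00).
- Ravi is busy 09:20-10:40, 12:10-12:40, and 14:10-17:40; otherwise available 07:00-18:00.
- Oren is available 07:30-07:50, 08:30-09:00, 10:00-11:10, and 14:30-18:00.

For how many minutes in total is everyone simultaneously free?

30 minutes

Isla free within 07:00–18:00: 07:50–08:30, 10:30–17:40.
Ravi free within 07:00–18:00: 07:00–09:20, 10:40–12:10, 12:40–14:10, 17:40–18:00.
Isla ∩ Ravi: 07:50–08:30, 10:40–12:10, 12:40–14:10.
Isla ∩ Ravi ∩ Oren: 10:40–11:10.
Total common minutes: 30.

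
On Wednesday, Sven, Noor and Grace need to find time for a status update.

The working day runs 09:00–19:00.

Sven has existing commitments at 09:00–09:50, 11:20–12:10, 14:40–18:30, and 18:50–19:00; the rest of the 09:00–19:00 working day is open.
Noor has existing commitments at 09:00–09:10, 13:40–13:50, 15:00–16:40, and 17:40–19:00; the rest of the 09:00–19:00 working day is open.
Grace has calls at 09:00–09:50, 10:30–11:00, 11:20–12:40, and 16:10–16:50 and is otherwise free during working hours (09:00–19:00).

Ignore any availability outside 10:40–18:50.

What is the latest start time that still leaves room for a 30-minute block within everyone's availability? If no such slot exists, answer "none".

14:10

Sven free within 09:00–19:00: 09:50–11:20, 12:10–14:40, 18:30–18:50.
Noor free within 09:00–19:00: 09:10–13:40, 13:50–15:00, 16:40–17:40.
Grace free within 09:00–19:00: 09:50–10:30, 11:00–11:20, 12:40–16:10, 16:50–19:00.
Sven ∩ Noor: 09:50–11:20, 12:10–13:40, 13:50–14:40.
Sven ∩ Noor ∩ Grace: 09:50–10:30, 11:00–11:20, 12:40–13:40, 13:50–14:40.
Restricted to 10:40–18:50: 11:00–11:20, 12:40–13:40, 13:50–14:40.
Windows ≥ 30 min: 12:40–13:40, 13:50–14:40.
Latest start in the last window 13:50–14:40 is 14:40 − 30 min = 14:10.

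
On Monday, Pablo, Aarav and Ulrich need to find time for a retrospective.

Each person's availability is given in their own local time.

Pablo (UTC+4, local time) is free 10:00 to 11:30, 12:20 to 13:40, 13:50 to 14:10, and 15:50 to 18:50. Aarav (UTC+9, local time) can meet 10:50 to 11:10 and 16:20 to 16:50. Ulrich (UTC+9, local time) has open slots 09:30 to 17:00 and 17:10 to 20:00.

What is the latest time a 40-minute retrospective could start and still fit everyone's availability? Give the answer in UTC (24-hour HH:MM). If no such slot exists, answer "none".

none

Pablo → UTC: 06:00–07:30, 08:20–09:40, 09:50–10:10, 11:50–14:50.
Aarav → UTC: 01:50–02:10, 07:20–07:50.
Ulrich → UTC: 00:30–08:00, 08:10–11:00.
Pablo ∩ Aarav: 07:20–07:30.
Pablo ∩ Aarav ∩ Ulrich: 07:20–07:30.
Windows ≥ 40 min: (none).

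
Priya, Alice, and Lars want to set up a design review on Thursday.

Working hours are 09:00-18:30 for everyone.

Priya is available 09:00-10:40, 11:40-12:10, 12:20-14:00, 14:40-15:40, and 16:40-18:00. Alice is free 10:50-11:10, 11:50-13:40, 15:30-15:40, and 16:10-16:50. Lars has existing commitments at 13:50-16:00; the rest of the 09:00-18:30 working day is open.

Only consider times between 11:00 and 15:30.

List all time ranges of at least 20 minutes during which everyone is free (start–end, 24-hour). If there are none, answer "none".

11:50–12:10, 12:20–13:40

Lars free within 09:00–18:30: 09:00–13:50, 16:00–18:30.
Priya ∩ Alice: 11:50–12:10, 12:20–13:40, 15:30–15:40, 16:40–16:50.
Priya ∩ Alice ∩ Lars: 11:50–12:10, 12:20–13:40, 16:40–16:50.
Restricted to 11:00–15:30: 11:50–12:10, 12:20–13:40.
Windows ≥ 20 min: 11:50–12:10, 12:20–13:40.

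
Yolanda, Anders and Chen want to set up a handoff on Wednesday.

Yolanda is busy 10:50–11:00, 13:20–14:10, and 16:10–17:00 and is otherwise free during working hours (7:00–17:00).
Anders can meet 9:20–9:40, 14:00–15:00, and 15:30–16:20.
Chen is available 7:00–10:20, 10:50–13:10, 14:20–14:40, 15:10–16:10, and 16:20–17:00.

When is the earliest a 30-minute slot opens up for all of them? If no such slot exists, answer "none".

Yolanda free within 07:00–17:00: 07:00–10:50, 11:00–13:20, 14:10–16:10.
Yolanda ∩ Anders: 09:20–09:40, 14:10–15:00, 15:30–16:10.
Yolanda ∩ Anders ∩ Chen: 09:20–09:40, 14:20–14:40, 15:30–16:10.
Windows ≥ 30 min: 15:30–16:10.
Earliest such window starts at 15:30.

15:30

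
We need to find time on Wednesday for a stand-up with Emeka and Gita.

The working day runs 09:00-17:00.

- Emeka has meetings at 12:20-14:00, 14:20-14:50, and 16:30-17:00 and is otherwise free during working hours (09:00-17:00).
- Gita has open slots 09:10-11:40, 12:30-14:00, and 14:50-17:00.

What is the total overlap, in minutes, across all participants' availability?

250 minutes

Emeka free within 09:00–17:00: 09:00–12:20, 14:00–14:20, 14:50–16:30.
Emeka ∩ Gita: 09:10–11:40, 14:50–16:30.
Total common minutes: 150 + 100 = 250.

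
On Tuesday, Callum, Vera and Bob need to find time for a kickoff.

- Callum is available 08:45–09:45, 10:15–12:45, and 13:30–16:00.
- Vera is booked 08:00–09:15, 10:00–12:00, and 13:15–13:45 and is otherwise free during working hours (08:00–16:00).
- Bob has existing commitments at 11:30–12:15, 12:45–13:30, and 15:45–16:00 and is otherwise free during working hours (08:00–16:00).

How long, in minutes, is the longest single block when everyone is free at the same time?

120 minutes

Vera free within 08:00–16:00: 09:15–10:00, 12:00–13:15, 13:45–16:00.
Bob free within 08:00–16:00: 08:00–11:30, 12:15–12:45, 13:30–15:45.
Callum ∩ Vera: 09:15–09:45, 12:00–12:45, 13:45–16:00.
Callum ∩ Vera ∩ Bob: 09:15–09:45, 12:15–12:45, 13:45–15:45.
Common window lengths: 30, 30, 120 min; longest is 120.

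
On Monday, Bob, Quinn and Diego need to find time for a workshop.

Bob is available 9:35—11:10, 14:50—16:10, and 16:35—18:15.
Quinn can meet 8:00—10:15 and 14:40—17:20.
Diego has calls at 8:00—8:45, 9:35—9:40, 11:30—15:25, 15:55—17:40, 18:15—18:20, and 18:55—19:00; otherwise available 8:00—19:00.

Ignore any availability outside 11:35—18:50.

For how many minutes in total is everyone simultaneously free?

Diego free within 08:00–19:00: 08:45–09:35, 09:40–11:30, 15:25–15:55, 17:40–18:15, 18:20–18:55.
Bob ∩ Quinn: 09:35–10:15, 14:50–16:10, 16:35–17:20.
Bob ∩ Quinn ∩ Diego: 09:40–10:15, 15:25–15:55.
Restricted to 11:35–18:50: 15:25–15:55.
Total common minutes: 30.

30 minutes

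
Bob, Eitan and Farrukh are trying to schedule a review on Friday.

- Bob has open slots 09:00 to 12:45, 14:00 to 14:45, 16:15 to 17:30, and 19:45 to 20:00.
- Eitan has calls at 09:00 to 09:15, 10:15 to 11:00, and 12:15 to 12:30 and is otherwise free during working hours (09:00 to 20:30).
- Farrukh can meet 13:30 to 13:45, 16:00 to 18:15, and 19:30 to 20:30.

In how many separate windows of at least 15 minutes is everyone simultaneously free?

2

Eitan free within 09:00–20:30: 09:15–10:15, 11:00–12:15, 12:30–20:30.
Bob ∩ Eitan: 09:15–10:15, 11:00–12:15, 12:30–12:45, 14:00–14:45, 16:15–17:30, 19:45–20:00.
Bob ∩ Eitan ∩ Farrukh: 16:15–17:30, 19:45–20:00.
Windows ≥ 15 min: 16:15–17:30, 19:45–20:00.
That's 2 windows.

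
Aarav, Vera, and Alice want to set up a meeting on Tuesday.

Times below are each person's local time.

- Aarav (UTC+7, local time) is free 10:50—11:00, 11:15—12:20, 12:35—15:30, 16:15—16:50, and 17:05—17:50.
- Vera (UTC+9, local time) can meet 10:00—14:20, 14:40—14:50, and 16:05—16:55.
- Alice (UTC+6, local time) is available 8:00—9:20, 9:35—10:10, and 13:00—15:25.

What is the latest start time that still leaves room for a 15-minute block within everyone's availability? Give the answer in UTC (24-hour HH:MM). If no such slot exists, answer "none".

07:40

Aarav → UTC: 03:50–04:00, 04:15–05:20, 05:35–08:30, 09:15–09:50, 10:05–10:50.
Vera → UTC: 01:00–05:20, 05:40–05:50, 07:05–07:55.
Alice → UTC: 02:00–03:20, 03:35–04:10, 07:00–09:25.
Aarav ∩ Vera: 03:50–04:00, 04:15–05:20, 05:40–05:50, 07:05–07:55.
Aarav ∩ Vera ∩ Alice: 03:50–04:00, 07:05–07:55.
Windows ≥ 15 min: 07:05–07:55.
Latest start in the last window 07:05–07:55 is 07:55 − 15 min = 07:40.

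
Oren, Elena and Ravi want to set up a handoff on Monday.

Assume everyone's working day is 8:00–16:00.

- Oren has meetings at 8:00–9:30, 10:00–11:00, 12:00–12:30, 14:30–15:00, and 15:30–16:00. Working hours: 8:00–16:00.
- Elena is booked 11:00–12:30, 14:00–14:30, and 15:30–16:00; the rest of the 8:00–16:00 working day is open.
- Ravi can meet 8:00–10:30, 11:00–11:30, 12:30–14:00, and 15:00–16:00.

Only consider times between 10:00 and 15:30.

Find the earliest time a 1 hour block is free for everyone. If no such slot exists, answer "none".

Oren free within 08:00–16:00: 09:30–10:00, 11:00–12:00, 12:30–14:30, 15:00–15:30.
Elena free within 08:00–16:00: 08:00–11:00, 12:30–14:00, 14:30–15:30.
Oren ∩ Elena: 09:30–10:00, 12:30–14:00, 15:00–15:30.
Oren ∩ Elena ∩ Ravi: 09:30–10:00, 12:30–14:00, 15:00–15:30.
Restricted to 10:00–15:30: 12:30–14:00, 15:00–15:30.
Windows ≥ 60 min: 12:30–14:00.
Earliest such window starts at 12:30.

12:30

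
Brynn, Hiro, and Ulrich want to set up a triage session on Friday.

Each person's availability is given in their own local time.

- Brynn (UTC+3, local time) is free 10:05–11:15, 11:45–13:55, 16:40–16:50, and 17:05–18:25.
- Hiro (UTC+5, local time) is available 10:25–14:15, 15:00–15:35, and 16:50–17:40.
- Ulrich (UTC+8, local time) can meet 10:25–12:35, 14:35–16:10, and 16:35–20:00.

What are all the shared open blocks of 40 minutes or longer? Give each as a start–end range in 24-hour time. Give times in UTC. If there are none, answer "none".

07:05–08:10

Brynn → UTC: 07:05–08:15, 08:45–10:55, 13:40–13:50, 14:05–15:25.
Hiro → UTC: 05:25–09:15, 10:00–10:35, 11:50–12:40.
Ulrich → UTC: 02:25–04:35, 06:35–08:10, 08:35–12:00.
Brynn ∩ Hiro: 07:05–08:15, 08:45–09:15, 10:00–10:35.
Brynn ∩ Hiro ∩ Ulrich: 07:05–08:10, 08:45–09:15, 10:00–10:35.
Windows ≥ 40 min: 07:05–08:10.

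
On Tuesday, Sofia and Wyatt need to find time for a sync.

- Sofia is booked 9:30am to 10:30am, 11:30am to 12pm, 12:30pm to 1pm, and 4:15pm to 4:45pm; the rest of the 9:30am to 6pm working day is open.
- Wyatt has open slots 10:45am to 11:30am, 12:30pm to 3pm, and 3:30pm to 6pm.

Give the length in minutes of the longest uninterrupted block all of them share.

120 minutes

Sofia free within 09:30–18:00: 10:30–11:30, 12:00–12:30, 13:00–16:15, 16:45–18:00.
Sofia ∩ Wyatt: 10:45–11:30, 13:00–15:00, 15:30–16:15, 16:45–18:00.
Common window lengths: 45, 120, 45, 75 min; longest is 120.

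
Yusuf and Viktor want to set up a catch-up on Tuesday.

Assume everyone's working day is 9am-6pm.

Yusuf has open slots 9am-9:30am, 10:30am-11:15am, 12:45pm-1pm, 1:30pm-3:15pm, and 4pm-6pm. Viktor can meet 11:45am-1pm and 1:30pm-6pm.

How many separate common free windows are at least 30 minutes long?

2

Yusuf ∩ Viktor: 12:45–13:00, 13:30–15:15, 16:00–18:00.
Windows ≥ 30 min: 13:30–15:15, 16:00–18:00.
That's 2 windows.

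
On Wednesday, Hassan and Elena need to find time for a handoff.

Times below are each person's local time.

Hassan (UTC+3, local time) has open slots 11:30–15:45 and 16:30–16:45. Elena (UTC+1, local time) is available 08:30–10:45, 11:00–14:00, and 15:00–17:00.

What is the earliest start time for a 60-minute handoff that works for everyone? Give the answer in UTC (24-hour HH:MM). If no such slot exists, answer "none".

08:30

Hassan → UTC: 08:30–12:45, 13:30–13:45.
Elena → UTC: 07:30–09:45, 10:00–13:00, 14:00–16:00.
Hassan ∩ Elena: 08:30–09:45, 10:00–12:45.
Windows ≥ 60 min: 08:30–09:45, 10:00–12:45.
Earliest such window starts at 08:30.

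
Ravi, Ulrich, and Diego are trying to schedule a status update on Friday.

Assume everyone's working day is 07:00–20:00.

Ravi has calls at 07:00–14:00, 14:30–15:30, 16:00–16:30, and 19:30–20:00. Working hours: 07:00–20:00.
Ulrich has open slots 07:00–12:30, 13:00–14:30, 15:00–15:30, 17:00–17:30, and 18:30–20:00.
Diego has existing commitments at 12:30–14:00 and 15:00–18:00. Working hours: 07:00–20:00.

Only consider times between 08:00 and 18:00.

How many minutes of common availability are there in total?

Ravi free within 07:00–20:00: 14:00–14:30, 15:30–16:00, 16:30–19:30.
Diego free within 07:00–20:00: 07:00–12:30, 14:00–15:00, 18:00–20:00.
Ravi ∩ Ulrich: 14:00–14:30, 17:00–17:30, 18:30–19:30.
Ravi ∩ Ulrich ∩ Diego: 14:00–14:30, 18:30–19:30.
Restricted to 08:00–18:00: 14:00–14:30.
Total common minutes: 30.

30 minutes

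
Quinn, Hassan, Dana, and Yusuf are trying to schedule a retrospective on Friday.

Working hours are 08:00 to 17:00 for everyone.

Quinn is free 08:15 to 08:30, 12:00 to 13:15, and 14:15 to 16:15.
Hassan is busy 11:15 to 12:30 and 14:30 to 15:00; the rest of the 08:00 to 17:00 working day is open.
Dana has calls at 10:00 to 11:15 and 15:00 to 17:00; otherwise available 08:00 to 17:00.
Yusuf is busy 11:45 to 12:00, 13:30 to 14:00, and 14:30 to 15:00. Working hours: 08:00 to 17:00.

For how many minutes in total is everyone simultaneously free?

Hassan free within 08:00–17:00: 08:00–11:15, 12:30–14:30, 15:00–17:00.
Dana free within 08:00–17:00: 08:00–10:00, 11:15–15:00.
Yusuf free within 08:00–17:00: 08:00–11:45, 12:00–13:30, 14:00–14:30, 15:00–17:00.
Quinn ∩ Hassan: 08:15–08:30, 12:30–13:15, 14:15–14:30, 15:00–16:15.
Quinn ∩ Hassan ∩ Dana: 08:15–08:30, 12:30–13:15, 14:15–14:30.
Quinn ∩ Hassan ∩ Dana ∩ Yusuf: 08:15–08:30, 12:30–13:15, 14:15–14:30.
Total common minutes: 15 + 45 + 15 = 75.

75 minutes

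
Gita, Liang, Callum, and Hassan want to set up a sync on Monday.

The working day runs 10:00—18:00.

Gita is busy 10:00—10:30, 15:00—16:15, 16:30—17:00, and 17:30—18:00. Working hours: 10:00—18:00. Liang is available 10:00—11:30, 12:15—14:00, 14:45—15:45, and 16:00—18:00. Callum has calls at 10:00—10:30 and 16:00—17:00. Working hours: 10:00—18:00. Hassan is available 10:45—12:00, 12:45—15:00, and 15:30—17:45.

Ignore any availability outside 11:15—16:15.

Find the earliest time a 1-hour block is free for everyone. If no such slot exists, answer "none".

12:45

Gita free within 10:00–18:00: 10:30–15:00, 16:15–16:30, 17:00–17:30.
Callum free within 10:00–18:00: 10:30–16:00, 17:00–18:00.
Gita ∩ Liang: 10:30–11:30, 12:15–14:00, 14:45–15:00, 16:15–16:30, 17:00–17:30.
Gita ∩ Liang ∩ Callum: 10:30–11:30, 12:15–14:00, 14:45–15:00, 17:00–17:30.
Gita ∩ Liang ∩ Callum ∩ Hassan: 10:45–11:30, 12:45–14:00, 14:45–15:00, 17:00–17:30.
Restricted to 11:15–16:15: 11:15–11:30, 12:45–14:00, 14:45–15:00.
Windows ≥ 60 min: 12:45–14:00.
Earliest such window starts at 12:45.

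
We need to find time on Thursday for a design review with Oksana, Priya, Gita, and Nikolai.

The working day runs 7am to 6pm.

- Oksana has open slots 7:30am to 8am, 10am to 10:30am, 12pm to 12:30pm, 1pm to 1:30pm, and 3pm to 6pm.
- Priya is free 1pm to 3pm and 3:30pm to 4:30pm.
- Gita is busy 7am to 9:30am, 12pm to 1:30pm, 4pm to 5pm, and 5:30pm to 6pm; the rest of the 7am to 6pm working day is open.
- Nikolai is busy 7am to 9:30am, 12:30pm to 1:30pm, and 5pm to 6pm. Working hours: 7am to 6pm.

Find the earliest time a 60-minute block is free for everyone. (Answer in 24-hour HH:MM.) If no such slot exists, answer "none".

none

Gita free within 07:00–18:00: 09:30–12:00, 13:30–16:00, 17:00–17:30.
Nikolai free within 07:00–18:00: 09:30–12:30, 13:30–17:00.
Oksana ∩ Priya: 13:00–13:30, 15:30–16:30.
Oksana ∩ Priya ∩ Gita: 15:30–16:00.
Oksana ∩ Priya ∩ Gita ∩ Nikolai: 15:30–16:00.
Windows ≥ 60 min: (none).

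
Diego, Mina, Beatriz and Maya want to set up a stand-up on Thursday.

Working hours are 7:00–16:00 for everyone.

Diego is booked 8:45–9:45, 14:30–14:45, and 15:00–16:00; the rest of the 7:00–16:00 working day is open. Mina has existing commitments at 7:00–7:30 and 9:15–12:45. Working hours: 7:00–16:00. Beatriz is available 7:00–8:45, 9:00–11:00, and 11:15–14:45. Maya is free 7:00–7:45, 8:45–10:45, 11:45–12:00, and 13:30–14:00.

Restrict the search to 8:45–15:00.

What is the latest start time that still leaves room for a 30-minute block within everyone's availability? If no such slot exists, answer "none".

Diego free within 07:00–16:00: 07:00–08:45, 09:45–14:30, 14:45–15:00.
Mina free within 07:00–16:00: 07:30–09:15, 12:45–16:00.
Diego ∩ Mina: 07:30–08:45, 12:45–14:30, 14:45–15:00.
Diego ∩ Mina ∩ Beatriz: 07:30–08:45, 12:45–14:30.
Diego ∩ Mina ∩ Beatriz ∩ Maya: 07:30–07:45, 13:30–14:00.
Restricted to 08:45–15:00: 13:30–14:00.
Windows ≥ 30 min: 13:30–14:00.
Latest start in the last window 13:30–14:00 is 14:00 − 30 min = 13:30.

13:30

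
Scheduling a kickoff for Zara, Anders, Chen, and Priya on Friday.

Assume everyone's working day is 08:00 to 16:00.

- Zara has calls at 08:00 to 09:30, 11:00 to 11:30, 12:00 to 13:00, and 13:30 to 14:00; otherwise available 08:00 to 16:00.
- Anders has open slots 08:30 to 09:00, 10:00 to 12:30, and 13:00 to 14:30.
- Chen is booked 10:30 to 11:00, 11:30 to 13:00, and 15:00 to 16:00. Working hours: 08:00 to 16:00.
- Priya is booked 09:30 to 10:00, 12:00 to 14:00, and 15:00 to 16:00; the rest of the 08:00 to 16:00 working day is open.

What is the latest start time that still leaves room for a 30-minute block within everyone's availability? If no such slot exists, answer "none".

Zara free within 08:00–16:00: 09:30–11:00, 11:30–12:00, 13:00–13:30, 14:00–16:00.
Chen free within 08:00–16:00: 08:00–10:30, 11:00–11:30, 13:00–15:00.
Priya free within 08:00–16:00: 08:00–09:30, 10:00–12:00, 14:00–15:00.
Zara ∩ Anders: 10:00–11:00, 11:30–12:00, 13:00–13:30, 14:00–14:30.
Zara ∩ Anders ∩ Chen: 10:00–10:30, 13:00–13:30, 14:00–14:30.
Zara ∩ Anders ∩ Chen ∩ Priya: 10:00–10:30, 14:00–14:30.
Windows ≥ 30 min: 10:00–10:30, 14:00–14:30.
Latest start in the last window 14:00–14:30 is 14:30 − 30 min = 14:00.

14:00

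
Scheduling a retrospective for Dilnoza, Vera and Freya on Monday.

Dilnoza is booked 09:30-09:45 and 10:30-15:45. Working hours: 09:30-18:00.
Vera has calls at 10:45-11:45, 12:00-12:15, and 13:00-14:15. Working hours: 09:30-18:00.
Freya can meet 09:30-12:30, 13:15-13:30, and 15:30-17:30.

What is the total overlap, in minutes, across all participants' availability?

150 minutes

Dilnoza free within 09:30–18:00: 09:45–10:30, 15:45–18:00.
Vera free within 09:30–18:00: 09:30–10:45, 11:45–12:00, 12:15–13:00, 14:15–18:00.
Dilnoza ∩ Vera: 09:45–10:30, 15:45–18:00.
Dilnoza ∩ Vera ∩ Freya: 09:45–10:30, 15:45–17:30.
Total common minutes: 45 + 105 = 150.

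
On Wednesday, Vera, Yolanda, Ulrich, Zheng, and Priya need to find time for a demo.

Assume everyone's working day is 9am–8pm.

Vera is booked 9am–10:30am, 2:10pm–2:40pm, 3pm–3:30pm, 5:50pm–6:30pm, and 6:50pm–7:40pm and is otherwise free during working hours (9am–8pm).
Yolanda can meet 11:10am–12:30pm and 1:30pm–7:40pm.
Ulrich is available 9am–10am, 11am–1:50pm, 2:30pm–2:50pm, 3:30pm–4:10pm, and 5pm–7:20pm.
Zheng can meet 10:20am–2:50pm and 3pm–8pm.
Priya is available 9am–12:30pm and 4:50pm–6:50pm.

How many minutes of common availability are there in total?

150 minutes

Vera free within 09:00–20:00: 10:30–14:10, 14:40–15:00, 15:30–17:50, 18:30–18:50, 19:40–20:00.
Vera ∩ Yolanda: 11:10–12:30, 13:30–14:10, 14:40–15:00, 15:30–17:50, 18:30–18:50.
Vera ∩ Yolanda ∩ Ulrich: 11:10–12:30, 13:30–13:50, 14:40–14:50, 15:30–16:10, 17:00–17:50, 18:30–18:50.
Vera ∩ Yolanda ∩ Ulrich ∩ Zheng: 11:10–12:30, 13:30–13:50, 14:40–14:50, 15:30–16:10, 17:00–17:50, 18:30–18:50.
Vera ∩ Yolanda ∩ Ulrich ∩ Zheng ∩ Priya: 11:10–12:30, 17:00–17:50, 18:30–18:50.
Total common minutes: 80 + 50 + 20 = 150.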